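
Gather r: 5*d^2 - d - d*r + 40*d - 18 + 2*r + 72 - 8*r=5*d^2 + 39*d + r*(-d - 6) + 54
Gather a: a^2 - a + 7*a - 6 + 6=a^2 + 6*a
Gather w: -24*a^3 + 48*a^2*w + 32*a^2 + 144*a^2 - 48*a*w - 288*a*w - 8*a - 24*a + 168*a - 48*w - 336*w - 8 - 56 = -24*a^3 + 176*a^2 + 136*a + w*(48*a^2 - 336*a - 384) - 64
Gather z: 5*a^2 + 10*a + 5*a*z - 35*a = 5*a^2 + 5*a*z - 25*a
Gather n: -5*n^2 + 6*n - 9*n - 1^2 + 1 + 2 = -5*n^2 - 3*n + 2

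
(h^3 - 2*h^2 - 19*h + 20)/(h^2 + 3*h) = (h^3 - 2*h^2 - 19*h + 20)/(h*(h + 3))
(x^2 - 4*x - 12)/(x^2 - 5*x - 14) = (x - 6)/(x - 7)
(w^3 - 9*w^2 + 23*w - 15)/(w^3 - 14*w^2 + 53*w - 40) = (w - 3)/(w - 8)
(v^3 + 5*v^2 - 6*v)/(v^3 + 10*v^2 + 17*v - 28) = v*(v + 6)/(v^2 + 11*v + 28)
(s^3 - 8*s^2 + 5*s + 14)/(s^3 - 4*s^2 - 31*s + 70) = (s + 1)/(s + 5)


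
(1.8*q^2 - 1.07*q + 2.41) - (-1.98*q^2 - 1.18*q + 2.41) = 3.78*q^2 + 0.11*q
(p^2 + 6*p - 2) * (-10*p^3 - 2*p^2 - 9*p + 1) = -10*p^5 - 62*p^4 - p^3 - 49*p^2 + 24*p - 2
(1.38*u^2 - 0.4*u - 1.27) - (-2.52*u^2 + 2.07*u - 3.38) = 3.9*u^2 - 2.47*u + 2.11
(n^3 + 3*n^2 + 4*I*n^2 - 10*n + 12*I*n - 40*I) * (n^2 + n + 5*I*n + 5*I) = n^5 + 4*n^4 + 9*I*n^4 - 27*n^3 + 36*I*n^3 - 90*n^2 - 63*I*n^2 + 140*n - 90*I*n + 200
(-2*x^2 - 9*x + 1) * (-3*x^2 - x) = 6*x^4 + 29*x^3 + 6*x^2 - x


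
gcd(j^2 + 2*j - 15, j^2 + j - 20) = j + 5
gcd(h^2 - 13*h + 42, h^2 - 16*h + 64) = 1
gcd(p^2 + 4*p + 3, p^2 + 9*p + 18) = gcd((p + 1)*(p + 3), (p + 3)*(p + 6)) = p + 3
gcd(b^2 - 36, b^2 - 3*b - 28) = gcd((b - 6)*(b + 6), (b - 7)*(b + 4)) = 1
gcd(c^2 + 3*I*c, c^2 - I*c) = c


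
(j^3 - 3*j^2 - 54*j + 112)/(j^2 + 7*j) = j - 10 + 16/j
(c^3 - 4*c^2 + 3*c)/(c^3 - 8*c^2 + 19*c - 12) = c/(c - 4)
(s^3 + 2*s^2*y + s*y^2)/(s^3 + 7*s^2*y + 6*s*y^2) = (s + y)/(s + 6*y)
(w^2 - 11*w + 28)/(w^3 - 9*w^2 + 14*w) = (w - 4)/(w*(w - 2))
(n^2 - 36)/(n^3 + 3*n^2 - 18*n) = (n - 6)/(n*(n - 3))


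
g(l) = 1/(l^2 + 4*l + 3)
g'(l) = (-2*l - 4)/(l^2 + 4*l + 3)^2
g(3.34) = 0.04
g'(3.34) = -0.01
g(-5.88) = 0.07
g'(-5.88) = 0.04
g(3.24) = 0.04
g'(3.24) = -0.01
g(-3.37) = 1.14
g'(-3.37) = 3.56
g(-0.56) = 0.93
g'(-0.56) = -2.50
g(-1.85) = -1.02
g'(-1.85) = -0.31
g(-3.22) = 2.05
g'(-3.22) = 10.23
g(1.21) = 0.11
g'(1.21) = -0.07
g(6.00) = 0.02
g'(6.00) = 0.00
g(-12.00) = 0.01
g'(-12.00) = 0.00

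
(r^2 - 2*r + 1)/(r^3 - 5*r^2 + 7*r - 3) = 1/(r - 3)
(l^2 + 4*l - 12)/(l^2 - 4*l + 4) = (l + 6)/(l - 2)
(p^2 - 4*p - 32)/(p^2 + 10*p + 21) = (p^2 - 4*p - 32)/(p^2 + 10*p + 21)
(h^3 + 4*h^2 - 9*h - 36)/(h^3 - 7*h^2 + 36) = (h^2 + 7*h + 12)/(h^2 - 4*h - 12)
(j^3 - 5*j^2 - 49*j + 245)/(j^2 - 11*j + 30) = (j^2 - 49)/(j - 6)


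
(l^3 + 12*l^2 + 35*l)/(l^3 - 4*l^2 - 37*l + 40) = l*(l + 7)/(l^2 - 9*l + 8)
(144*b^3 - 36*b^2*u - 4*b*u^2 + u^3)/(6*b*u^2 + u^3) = 24*b^2/u^2 - 10*b/u + 1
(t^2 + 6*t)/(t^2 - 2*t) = (t + 6)/(t - 2)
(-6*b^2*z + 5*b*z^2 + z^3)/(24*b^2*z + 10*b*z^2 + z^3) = (-b + z)/(4*b + z)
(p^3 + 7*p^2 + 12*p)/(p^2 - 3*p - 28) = p*(p + 3)/(p - 7)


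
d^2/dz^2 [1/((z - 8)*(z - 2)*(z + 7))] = 6*(2*z^4 - 8*z^3 - 45*z^2 + 50*z + 1084)/(z^9 - 9*z^8 - 135*z^7 + 1281*z^6 + 5274*z^5 - 59508*z^4 - 10968*z^3 + 866880*z^2 - 2032128*z + 1404928)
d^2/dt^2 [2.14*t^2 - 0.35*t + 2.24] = 4.28000000000000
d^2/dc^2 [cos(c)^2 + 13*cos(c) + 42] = -13*cos(c) - 2*cos(2*c)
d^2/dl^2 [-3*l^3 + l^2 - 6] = 2 - 18*l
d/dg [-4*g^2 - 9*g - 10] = -8*g - 9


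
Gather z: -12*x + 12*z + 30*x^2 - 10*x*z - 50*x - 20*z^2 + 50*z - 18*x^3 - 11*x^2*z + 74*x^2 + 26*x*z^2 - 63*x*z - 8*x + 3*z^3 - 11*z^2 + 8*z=-18*x^3 + 104*x^2 - 70*x + 3*z^3 + z^2*(26*x - 31) + z*(-11*x^2 - 73*x + 70)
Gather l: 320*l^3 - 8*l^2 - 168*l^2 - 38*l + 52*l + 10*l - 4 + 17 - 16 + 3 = 320*l^3 - 176*l^2 + 24*l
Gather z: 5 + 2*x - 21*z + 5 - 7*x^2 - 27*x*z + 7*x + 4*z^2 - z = -7*x^2 + 9*x + 4*z^2 + z*(-27*x - 22) + 10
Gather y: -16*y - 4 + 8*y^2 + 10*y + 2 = 8*y^2 - 6*y - 2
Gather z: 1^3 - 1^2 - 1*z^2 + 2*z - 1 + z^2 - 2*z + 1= 0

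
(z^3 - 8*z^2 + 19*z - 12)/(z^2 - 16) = (z^2 - 4*z + 3)/(z + 4)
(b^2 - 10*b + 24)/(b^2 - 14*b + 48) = (b - 4)/(b - 8)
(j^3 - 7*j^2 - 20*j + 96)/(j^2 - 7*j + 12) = (j^2 - 4*j - 32)/(j - 4)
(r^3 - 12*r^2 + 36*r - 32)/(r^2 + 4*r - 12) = (r^2 - 10*r + 16)/(r + 6)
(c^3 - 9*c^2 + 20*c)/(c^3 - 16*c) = (c - 5)/(c + 4)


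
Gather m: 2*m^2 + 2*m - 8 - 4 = 2*m^2 + 2*m - 12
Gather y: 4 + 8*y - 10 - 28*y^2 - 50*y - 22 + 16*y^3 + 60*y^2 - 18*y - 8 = 16*y^3 + 32*y^2 - 60*y - 36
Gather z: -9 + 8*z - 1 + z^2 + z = z^2 + 9*z - 10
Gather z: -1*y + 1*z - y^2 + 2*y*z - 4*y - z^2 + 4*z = -y^2 - 5*y - z^2 + z*(2*y + 5)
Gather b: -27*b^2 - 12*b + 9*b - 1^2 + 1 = -27*b^2 - 3*b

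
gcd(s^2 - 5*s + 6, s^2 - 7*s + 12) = s - 3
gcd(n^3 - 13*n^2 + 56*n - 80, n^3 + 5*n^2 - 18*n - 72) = n - 4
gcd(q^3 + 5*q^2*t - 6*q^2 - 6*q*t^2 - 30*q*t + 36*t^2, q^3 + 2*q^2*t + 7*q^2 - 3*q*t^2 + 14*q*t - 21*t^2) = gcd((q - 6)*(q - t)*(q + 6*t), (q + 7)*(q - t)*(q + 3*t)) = q - t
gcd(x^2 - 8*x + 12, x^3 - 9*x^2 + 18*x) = x - 6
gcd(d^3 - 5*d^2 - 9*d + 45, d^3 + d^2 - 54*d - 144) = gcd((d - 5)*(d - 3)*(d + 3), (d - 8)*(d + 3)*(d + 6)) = d + 3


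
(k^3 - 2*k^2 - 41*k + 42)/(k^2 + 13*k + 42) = (k^2 - 8*k + 7)/(k + 7)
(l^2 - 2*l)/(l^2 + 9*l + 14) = l*(l - 2)/(l^2 + 9*l + 14)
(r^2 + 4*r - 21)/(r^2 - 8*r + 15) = (r + 7)/(r - 5)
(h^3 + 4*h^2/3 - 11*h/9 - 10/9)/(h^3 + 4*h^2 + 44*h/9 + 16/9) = (3*h^2 + 2*h - 5)/(3*h^2 + 10*h + 8)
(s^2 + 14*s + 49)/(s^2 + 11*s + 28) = (s + 7)/(s + 4)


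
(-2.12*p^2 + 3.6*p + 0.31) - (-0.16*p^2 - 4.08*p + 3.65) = -1.96*p^2 + 7.68*p - 3.34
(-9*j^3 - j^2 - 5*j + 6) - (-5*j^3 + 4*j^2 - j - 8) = -4*j^3 - 5*j^2 - 4*j + 14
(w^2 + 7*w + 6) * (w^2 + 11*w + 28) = w^4 + 18*w^3 + 111*w^2 + 262*w + 168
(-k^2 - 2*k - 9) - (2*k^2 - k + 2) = -3*k^2 - k - 11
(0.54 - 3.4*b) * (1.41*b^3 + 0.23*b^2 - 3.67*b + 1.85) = -4.794*b^4 - 0.0206000000000001*b^3 + 12.6022*b^2 - 8.2718*b + 0.999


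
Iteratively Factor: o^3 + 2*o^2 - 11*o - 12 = (o + 4)*(o^2 - 2*o - 3) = (o - 3)*(o + 4)*(o + 1)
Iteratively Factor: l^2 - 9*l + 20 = (l - 5)*(l - 4)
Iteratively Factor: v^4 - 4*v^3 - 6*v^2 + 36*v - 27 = (v + 3)*(v^3 - 7*v^2 + 15*v - 9) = (v - 3)*(v + 3)*(v^2 - 4*v + 3) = (v - 3)*(v - 1)*(v + 3)*(v - 3)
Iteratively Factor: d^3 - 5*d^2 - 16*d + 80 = (d + 4)*(d^2 - 9*d + 20) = (d - 5)*(d + 4)*(d - 4)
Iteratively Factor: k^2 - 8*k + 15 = (k - 5)*(k - 3)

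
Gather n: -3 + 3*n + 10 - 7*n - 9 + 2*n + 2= -2*n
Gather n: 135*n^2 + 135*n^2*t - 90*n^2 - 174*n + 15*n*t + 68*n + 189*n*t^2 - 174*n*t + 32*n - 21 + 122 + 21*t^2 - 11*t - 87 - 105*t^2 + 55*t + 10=n^2*(135*t + 45) + n*(189*t^2 - 159*t - 74) - 84*t^2 + 44*t + 24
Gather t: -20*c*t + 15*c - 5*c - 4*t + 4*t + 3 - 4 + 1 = -20*c*t + 10*c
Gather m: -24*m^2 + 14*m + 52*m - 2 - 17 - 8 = -24*m^2 + 66*m - 27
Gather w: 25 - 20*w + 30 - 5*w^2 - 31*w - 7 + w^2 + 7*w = -4*w^2 - 44*w + 48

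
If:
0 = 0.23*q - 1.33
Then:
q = 5.78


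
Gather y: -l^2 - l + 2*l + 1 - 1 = -l^2 + l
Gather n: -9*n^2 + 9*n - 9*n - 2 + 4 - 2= -9*n^2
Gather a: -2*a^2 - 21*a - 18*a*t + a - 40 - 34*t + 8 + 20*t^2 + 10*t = -2*a^2 + a*(-18*t - 20) + 20*t^2 - 24*t - 32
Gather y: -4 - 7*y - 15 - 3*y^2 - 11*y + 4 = -3*y^2 - 18*y - 15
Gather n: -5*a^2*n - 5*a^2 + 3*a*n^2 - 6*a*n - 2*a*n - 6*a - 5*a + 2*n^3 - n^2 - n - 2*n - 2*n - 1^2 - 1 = -5*a^2 - 11*a + 2*n^3 + n^2*(3*a - 1) + n*(-5*a^2 - 8*a - 5) - 2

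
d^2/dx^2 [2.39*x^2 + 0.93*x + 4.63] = 4.78000000000000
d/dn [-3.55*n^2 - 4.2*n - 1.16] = -7.1*n - 4.2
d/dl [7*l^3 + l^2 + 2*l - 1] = 21*l^2 + 2*l + 2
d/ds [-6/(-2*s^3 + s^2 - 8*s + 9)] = 12*(-3*s^2 + s - 4)/(2*s^3 - s^2 + 8*s - 9)^2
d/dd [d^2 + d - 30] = 2*d + 1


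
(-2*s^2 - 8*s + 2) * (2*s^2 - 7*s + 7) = -4*s^4 - 2*s^3 + 46*s^2 - 70*s + 14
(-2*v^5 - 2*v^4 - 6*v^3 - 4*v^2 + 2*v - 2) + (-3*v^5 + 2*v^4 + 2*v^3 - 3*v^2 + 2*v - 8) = -5*v^5 - 4*v^3 - 7*v^2 + 4*v - 10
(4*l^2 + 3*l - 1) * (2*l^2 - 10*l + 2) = 8*l^4 - 34*l^3 - 24*l^2 + 16*l - 2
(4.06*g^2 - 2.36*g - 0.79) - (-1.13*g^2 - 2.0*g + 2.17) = 5.19*g^2 - 0.36*g - 2.96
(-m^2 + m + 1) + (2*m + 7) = -m^2 + 3*m + 8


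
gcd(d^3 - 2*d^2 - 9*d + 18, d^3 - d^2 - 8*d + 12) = d^2 + d - 6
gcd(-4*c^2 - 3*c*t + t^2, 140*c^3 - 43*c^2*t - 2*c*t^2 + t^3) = -4*c + t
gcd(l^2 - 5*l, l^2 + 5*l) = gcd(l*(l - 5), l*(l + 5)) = l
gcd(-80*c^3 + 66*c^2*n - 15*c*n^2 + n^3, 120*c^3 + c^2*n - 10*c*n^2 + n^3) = 40*c^2 - 13*c*n + n^2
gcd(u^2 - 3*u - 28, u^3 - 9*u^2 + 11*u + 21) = u - 7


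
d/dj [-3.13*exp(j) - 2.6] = -3.13*exp(j)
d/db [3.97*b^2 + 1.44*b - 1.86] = 7.94*b + 1.44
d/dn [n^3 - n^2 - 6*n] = 3*n^2 - 2*n - 6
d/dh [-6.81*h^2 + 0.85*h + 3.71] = 0.85 - 13.62*h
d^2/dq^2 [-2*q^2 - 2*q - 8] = -4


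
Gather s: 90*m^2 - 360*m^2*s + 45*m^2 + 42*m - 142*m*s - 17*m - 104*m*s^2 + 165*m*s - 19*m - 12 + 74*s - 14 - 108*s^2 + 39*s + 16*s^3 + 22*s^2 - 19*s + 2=135*m^2 + 6*m + 16*s^3 + s^2*(-104*m - 86) + s*(-360*m^2 + 23*m + 94) - 24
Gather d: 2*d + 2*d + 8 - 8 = 4*d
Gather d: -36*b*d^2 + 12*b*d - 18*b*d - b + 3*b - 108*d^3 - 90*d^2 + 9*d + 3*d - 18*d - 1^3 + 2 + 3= 2*b - 108*d^3 + d^2*(-36*b - 90) + d*(-6*b - 6) + 4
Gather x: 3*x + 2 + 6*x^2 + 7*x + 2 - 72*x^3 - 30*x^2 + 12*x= -72*x^3 - 24*x^2 + 22*x + 4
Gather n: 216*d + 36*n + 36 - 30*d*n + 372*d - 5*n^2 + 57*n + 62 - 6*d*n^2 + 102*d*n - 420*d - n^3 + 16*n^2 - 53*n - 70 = 168*d - n^3 + n^2*(11 - 6*d) + n*(72*d + 40) + 28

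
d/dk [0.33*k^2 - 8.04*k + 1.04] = 0.66*k - 8.04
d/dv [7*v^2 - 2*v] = 14*v - 2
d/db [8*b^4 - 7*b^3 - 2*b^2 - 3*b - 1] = 32*b^3 - 21*b^2 - 4*b - 3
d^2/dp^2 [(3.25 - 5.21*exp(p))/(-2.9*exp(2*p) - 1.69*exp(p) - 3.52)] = (43.8161*exp(4*p) - 134.86421*exp(3*p) - 366.88683*exp(2*p) + 92.428427*exp(p) + 83.887584)*exp(p)/(24.389*exp(6*p) + 42.6387*exp(5*p) + 113.65767*exp(4*p) + 108.335929*exp(3*p) + 137.956896*exp(2*p) + 62.819328*exp(p) + 43.614208)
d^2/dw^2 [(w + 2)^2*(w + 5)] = 6*w + 18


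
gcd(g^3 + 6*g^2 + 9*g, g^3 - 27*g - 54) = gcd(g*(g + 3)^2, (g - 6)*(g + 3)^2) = g^2 + 6*g + 9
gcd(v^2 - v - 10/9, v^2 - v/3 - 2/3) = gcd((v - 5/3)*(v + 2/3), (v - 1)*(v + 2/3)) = v + 2/3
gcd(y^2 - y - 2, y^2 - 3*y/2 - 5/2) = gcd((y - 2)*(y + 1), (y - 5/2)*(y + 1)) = y + 1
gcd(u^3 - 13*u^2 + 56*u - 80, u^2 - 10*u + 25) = u - 5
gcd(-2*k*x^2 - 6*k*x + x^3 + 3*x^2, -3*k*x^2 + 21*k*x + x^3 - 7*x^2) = x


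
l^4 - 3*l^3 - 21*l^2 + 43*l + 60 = (l - 5)*(l - 3)*(l + 1)*(l + 4)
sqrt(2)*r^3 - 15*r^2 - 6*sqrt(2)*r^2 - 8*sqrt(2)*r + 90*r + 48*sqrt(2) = (r - 6)*(r - 8*sqrt(2))*(sqrt(2)*r + 1)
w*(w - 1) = w^2 - w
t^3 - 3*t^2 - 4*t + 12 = (t - 3)*(t - 2)*(t + 2)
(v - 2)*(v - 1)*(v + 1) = v^3 - 2*v^2 - v + 2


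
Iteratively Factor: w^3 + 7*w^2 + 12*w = (w)*(w^2 + 7*w + 12) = w*(w + 3)*(w + 4)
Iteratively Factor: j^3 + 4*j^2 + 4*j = (j + 2)*(j^2 + 2*j) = j*(j + 2)*(j + 2)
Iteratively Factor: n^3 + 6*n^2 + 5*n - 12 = (n + 3)*(n^2 + 3*n - 4) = (n - 1)*(n + 3)*(n + 4)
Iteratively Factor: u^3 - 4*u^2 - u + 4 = (u - 1)*(u^2 - 3*u - 4) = (u - 4)*(u - 1)*(u + 1)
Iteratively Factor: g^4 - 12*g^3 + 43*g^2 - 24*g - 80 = (g - 4)*(g^3 - 8*g^2 + 11*g + 20) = (g - 4)^2*(g^2 - 4*g - 5) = (g - 5)*(g - 4)^2*(g + 1)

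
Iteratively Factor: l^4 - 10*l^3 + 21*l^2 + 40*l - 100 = (l - 5)*(l^3 - 5*l^2 - 4*l + 20) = (l - 5)^2*(l^2 - 4) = (l - 5)^2*(l - 2)*(l + 2)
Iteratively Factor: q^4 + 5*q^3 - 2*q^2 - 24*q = (q + 3)*(q^3 + 2*q^2 - 8*q) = (q + 3)*(q + 4)*(q^2 - 2*q) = (q - 2)*(q + 3)*(q + 4)*(q)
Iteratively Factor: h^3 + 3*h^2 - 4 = (h + 2)*(h^2 + h - 2) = (h - 1)*(h + 2)*(h + 2)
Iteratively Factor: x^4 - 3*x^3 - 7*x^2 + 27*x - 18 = (x - 1)*(x^3 - 2*x^2 - 9*x + 18) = (x - 2)*(x - 1)*(x^2 - 9) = (x - 2)*(x - 1)*(x + 3)*(x - 3)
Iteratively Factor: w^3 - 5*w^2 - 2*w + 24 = (w - 4)*(w^2 - w - 6) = (w - 4)*(w + 2)*(w - 3)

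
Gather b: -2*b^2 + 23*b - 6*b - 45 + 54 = -2*b^2 + 17*b + 9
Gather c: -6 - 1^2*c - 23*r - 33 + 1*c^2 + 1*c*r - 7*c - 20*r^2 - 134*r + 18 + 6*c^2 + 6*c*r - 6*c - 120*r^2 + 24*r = 7*c^2 + c*(7*r - 14) - 140*r^2 - 133*r - 21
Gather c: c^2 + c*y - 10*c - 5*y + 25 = c^2 + c*(y - 10) - 5*y + 25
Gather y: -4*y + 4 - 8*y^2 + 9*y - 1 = -8*y^2 + 5*y + 3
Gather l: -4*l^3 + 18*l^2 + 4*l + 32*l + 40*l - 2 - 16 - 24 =-4*l^3 + 18*l^2 + 76*l - 42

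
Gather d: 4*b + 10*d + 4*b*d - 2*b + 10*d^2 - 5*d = 2*b + 10*d^2 + d*(4*b + 5)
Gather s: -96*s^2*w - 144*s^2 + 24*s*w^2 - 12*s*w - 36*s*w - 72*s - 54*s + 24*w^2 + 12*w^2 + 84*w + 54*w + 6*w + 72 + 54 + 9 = s^2*(-96*w - 144) + s*(24*w^2 - 48*w - 126) + 36*w^2 + 144*w + 135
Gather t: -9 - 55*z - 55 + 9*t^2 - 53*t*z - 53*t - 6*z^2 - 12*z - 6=9*t^2 + t*(-53*z - 53) - 6*z^2 - 67*z - 70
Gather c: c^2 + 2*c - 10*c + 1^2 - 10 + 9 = c^2 - 8*c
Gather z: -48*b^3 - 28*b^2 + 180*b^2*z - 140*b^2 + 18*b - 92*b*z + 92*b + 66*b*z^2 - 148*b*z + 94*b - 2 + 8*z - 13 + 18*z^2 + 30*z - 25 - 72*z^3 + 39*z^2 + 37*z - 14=-48*b^3 - 168*b^2 + 204*b - 72*z^3 + z^2*(66*b + 57) + z*(180*b^2 - 240*b + 75) - 54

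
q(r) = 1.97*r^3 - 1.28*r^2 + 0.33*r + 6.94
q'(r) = 5.91*r^2 - 2.56*r + 0.33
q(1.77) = 14.44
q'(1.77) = 14.31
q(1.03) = 8.07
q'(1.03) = 3.96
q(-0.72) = 5.30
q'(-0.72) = 5.24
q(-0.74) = 5.20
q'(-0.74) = 5.46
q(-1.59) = -4.74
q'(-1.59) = 19.34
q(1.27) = 9.33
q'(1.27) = 6.61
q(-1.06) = 2.81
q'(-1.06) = 9.68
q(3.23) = 61.04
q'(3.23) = 53.72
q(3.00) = 49.60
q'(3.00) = 45.84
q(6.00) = 388.36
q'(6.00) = 197.73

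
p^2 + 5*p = p*(p + 5)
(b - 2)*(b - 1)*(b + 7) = b^3 + 4*b^2 - 19*b + 14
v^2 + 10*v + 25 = (v + 5)^2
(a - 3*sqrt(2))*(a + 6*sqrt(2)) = a^2 + 3*sqrt(2)*a - 36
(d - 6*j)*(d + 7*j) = d^2 + d*j - 42*j^2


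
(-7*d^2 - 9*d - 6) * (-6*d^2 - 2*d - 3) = 42*d^4 + 68*d^3 + 75*d^2 + 39*d + 18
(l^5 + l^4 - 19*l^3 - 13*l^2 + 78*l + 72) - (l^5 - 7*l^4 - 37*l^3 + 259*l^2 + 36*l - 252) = 8*l^4 + 18*l^3 - 272*l^2 + 42*l + 324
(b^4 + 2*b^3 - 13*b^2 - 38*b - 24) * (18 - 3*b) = -3*b^5 + 12*b^4 + 75*b^3 - 120*b^2 - 612*b - 432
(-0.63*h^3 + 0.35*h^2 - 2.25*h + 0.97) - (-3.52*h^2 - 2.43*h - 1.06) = -0.63*h^3 + 3.87*h^2 + 0.18*h + 2.03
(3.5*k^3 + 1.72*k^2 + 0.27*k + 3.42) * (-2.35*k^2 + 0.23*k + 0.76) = -8.225*k^5 - 3.237*k^4 + 2.4211*k^3 - 6.6677*k^2 + 0.9918*k + 2.5992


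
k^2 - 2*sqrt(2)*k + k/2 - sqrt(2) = (k + 1/2)*(k - 2*sqrt(2))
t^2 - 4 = (t - 2)*(t + 2)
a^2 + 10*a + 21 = (a + 3)*(a + 7)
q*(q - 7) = q^2 - 7*q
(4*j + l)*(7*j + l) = 28*j^2 + 11*j*l + l^2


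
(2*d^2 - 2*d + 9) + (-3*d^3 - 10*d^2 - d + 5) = -3*d^3 - 8*d^2 - 3*d + 14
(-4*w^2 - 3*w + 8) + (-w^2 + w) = -5*w^2 - 2*w + 8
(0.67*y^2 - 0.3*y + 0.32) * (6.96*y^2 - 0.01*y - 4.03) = 4.6632*y^4 - 2.0947*y^3 - 0.469900000000001*y^2 + 1.2058*y - 1.2896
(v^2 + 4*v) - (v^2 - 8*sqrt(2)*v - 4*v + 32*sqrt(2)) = 8*v + 8*sqrt(2)*v - 32*sqrt(2)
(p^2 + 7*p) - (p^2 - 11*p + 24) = 18*p - 24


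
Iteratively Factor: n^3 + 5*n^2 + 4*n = (n + 1)*(n^2 + 4*n) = n*(n + 1)*(n + 4)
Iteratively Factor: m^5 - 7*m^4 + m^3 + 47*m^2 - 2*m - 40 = (m - 5)*(m^4 - 2*m^3 - 9*m^2 + 2*m + 8) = (m - 5)*(m + 2)*(m^3 - 4*m^2 - m + 4) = (m - 5)*(m - 4)*(m + 2)*(m^2 - 1) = (m - 5)*(m - 4)*(m + 1)*(m + 2)*(m - 1)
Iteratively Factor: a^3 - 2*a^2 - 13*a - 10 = (a + 2)*(a^2 - 4*a - 5) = (a - 5)*(a + 2)*(a + 1)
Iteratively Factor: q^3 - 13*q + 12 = (q - 1)*(q^2 + q - 12) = (q - 1)*(q + 4)*(q - 3)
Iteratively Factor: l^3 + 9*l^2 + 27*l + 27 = (l + 3)*(l^2 + 6*l + 9) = (l + 3)^2*(l + 3)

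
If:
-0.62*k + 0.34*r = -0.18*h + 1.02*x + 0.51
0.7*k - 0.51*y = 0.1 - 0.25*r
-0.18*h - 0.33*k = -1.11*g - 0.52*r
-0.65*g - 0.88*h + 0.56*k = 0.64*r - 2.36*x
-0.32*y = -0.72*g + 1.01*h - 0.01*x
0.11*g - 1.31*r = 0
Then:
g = -0.32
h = 0.43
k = -1.34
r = -0.03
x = 0.38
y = -2.05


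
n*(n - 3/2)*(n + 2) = n^3 + n^2/2 - 3*n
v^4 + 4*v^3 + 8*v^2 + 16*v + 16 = (v + 2)^2*(v - 2*I)*(v + 2*I)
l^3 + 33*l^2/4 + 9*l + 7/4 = (l + 1/4)*(l + 1)*(l + 7)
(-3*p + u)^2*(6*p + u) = 54*p^3 - 27*p^2*u + u^3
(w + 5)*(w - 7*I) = w^2 + 5*w - 7*I*w - 35*I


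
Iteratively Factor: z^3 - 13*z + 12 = (z - 1)*(z^2 + z - 12) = (z - 3)*(z - 1)*(z + 4)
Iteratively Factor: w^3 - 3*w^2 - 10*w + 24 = (w - 4)*(w^2 + w - 6) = (w - 4)*(w - 2)*(w + 3)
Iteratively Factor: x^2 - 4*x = (x - 4)*(x)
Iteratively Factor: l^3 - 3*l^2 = (l)*(l^2 - 3*l) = l*(l - 3)*(l)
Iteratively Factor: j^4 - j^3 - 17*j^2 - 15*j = (j + 1)*(j^3 - 2*j^2 - 15*j) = (j - 5)*(j + 1)*(j^2 + 3*j) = j*(j - 5)*(j + 1)*(j + 3)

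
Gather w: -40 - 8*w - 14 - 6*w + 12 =-14*w - 42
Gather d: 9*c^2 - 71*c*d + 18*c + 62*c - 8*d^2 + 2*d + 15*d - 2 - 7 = 9*c^2 + 80*c - 8*d^2 + d*(17 - 71*c) - 9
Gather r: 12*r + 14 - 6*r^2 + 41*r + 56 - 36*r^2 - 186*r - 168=-42*r^2 - 133*r - 98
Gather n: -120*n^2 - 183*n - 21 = -120*n^2 - 183*n - 21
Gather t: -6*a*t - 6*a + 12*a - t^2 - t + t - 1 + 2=-6*a*t + 6*a - t^2 + 1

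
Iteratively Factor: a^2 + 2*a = (a + 2)*(a)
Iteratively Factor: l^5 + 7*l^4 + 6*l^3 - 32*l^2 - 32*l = (l + 1)*(l^4 + 6*l^3 - 32*l) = l*(l + 1)*(l^3 + 6*l^2 - 32) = l*(l + 1)*(l + 4)*(l^2 + 2*l - 8) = l*(l + 1)*(l + 4)^2*(l - 2)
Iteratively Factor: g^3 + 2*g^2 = (g)*(g^2 + 2*g) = g*(g + 2)*(g)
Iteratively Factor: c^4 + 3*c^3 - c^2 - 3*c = (c + 1)*(c^3 + 2*c^2 - 3*c) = c*(c + 1)*(c^2 + 2*c - 3) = c*(c + 1)*(c + 3)*(c - 1)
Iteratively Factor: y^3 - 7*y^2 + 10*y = (y - 2)*(y^2 - 5*y) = y*(y - 2)*(y - 5)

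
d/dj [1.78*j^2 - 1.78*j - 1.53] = 3.56*j - 1.78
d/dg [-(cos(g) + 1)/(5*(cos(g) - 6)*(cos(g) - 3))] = (sin(g)^2 - 2*cos(g) + 26)*sin(g)/(5*(cos(g) - 6)^2*(cos(g) - 3)^2)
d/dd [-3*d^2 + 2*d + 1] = 2 - 6*d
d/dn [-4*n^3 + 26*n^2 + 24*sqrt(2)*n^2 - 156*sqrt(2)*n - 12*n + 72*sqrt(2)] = -12*n^2 + 52*n + 48*sqrt(2)*n - 156*sqrt(2) - 12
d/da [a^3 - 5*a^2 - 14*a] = 3*a^2 - 10*a - 14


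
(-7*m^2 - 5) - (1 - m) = -7*m^2 + m - 6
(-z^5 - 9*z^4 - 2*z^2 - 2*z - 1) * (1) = -z^5 - 9*z^4 - 2*z^2 - 2*z - 1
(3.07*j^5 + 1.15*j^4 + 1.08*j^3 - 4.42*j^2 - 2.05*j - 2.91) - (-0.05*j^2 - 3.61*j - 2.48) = 3.07*j^5 + 1.15*j^4 + 1.08*j^3 - 4.37*j^2 + 1.56*j - 0.43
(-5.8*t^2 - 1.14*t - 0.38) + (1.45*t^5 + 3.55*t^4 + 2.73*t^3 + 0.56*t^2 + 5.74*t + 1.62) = 1.45*t^5 + 3.55*t^4 + 2.73*t^3 - 5.24*t^2 + 4.6*t + 1.24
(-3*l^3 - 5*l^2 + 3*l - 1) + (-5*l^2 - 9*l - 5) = -3*l^3 - 10*l^2 - 6*l - 6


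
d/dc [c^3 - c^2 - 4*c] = 3*c^2 - 2*c - 4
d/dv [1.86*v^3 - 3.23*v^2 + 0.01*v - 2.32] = 5.58*v^2 - 6.46*v + 0.01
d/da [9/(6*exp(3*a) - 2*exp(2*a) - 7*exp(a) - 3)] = (-162*exp(2*a) + 36*exp(a) + 63)*exp(a)/(-6*exp(3*a) + 2*exp(2*a) + 7*exp(a) + 3)^2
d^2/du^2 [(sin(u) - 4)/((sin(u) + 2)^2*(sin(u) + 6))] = 2*(-2*sin(u)^5 + 11*sin(u)^4 + 193*sin(u)^3 + 398*sin(u)^2 - 644*sin(u) - 712)/((sin(u) + 2)^4*(sin(u) + 6)^3)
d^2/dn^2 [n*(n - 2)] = 2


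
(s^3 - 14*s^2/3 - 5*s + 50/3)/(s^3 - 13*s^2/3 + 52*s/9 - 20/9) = 3*(s^2 - 3*s - 10)/(3*s^2 - 8*s + 4)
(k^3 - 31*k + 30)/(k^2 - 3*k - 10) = (k^2 + 5*k - 6)/(k + 2)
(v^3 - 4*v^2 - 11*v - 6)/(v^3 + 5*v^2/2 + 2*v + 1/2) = 2*(v - 6)/(2*v + 1)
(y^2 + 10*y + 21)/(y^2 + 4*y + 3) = (y + 7)/(y + 1)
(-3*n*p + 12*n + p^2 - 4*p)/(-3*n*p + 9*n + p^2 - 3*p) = (p - 4)/(p - 3)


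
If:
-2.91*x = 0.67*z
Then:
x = -0.230240549828179*z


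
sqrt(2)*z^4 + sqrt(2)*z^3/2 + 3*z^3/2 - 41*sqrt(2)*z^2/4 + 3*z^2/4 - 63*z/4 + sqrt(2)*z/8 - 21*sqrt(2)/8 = (z - 3)*(z + 7/2)*(z + sqrt(2)/2)*(sqrt(2)*z + 1/2)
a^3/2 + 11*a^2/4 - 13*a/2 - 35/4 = (a/2 + 1/2)*(a - 5/2)*(a + 7)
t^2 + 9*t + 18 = (t + 3)*(t + 6)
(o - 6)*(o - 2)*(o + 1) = o^3 - 7*o^2 + 4*o + 12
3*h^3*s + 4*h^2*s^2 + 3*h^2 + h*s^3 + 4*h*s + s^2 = (h + s)*(3*h + s)*(h*s + 1)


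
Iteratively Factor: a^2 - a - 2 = (a + 1)*(a - 2)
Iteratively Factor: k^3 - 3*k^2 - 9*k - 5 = (k - 5)*(k^2 + 2*k + 1) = (k - 5)*(k + 1)*(k + 1)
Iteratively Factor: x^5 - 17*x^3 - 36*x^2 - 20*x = (x)*(x^4 - 17*x^2 - 36*x - 20) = x*(x - 5)*(x^3 + 5*x^2 + 8*x + 4) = x*(x - 5)*(x + 1)*(x^2 + 4*x + 4) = x*(x - 5)*(x + 1)*(x + 2)*(x + 2)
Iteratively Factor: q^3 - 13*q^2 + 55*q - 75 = (q - 5)*(q^2 - 8*q + 15) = (q - 5)*(q - 3)*(q - 5)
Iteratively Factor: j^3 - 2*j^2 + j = (j - 1)*(j^2 - j) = (j - 1)^2*(j)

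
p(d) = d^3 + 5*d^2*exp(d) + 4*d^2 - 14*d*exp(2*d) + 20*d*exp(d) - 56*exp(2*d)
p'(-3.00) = 1.65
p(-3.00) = 8.22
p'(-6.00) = 60.05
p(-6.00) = -71.85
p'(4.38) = -1565020.81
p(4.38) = -732997.97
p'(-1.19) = -16.47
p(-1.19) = -4.75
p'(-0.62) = -33.46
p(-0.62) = -18.03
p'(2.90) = -65680.78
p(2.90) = -30030.59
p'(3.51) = -244604.92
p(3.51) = -113128.20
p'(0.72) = -518.79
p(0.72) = -241.55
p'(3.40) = -193154.40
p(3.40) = -89161.95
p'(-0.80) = -25.76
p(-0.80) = -12.75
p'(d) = 5*d^2*exp(d) + 3*d^2 - 28*d*exp(2*d) + 30*d*exp(d) + 8*d - 126*exp(2*d) + 20*exp(d)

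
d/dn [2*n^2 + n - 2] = 4*n + 1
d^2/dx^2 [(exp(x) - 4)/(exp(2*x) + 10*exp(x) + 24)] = (exp(4*x) - 26*exp(3*x) - 264*exp(2*x) - 256*exp(x) + 1536)*exp(x)/(exp(6*x) + 30*exp(5*x) + 372*exp(4*x) + 2440*exp(3*x) + 8928*exp(2*x) + 17280*exp(x) + 13824)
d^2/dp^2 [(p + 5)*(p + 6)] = 2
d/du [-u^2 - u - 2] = -2*u - 1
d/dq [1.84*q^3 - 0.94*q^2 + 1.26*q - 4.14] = 5.52*q^2 - 1.88*q + 1.26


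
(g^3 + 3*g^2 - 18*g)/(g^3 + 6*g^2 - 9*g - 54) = g/(g + 3)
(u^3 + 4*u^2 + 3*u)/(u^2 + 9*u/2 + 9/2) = 2*u*(u + 1)/(2*u + 3)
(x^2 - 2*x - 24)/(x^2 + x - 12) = (x - 6)/(x - 3)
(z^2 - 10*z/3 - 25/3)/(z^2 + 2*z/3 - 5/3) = (z - 5)/(z - 1)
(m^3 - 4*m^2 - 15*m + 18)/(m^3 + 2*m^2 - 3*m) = (m - 6)/m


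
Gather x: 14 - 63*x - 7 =7 - 63*x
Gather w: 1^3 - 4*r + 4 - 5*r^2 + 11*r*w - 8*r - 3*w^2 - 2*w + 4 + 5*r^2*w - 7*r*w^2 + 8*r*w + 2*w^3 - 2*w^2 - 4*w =-5*r^2 - 12*r + 2*w^3 + w^2*(-7*r - 5) + w*(5*r^2 + 19*r - 6) + 9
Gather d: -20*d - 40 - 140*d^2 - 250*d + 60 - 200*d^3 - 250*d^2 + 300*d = -200*d^3 - 390*d^2 + 30*d + 20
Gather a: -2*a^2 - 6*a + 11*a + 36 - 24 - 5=-2*a^2 + 5*a + 7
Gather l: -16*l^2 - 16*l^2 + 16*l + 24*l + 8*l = -32*l^2 + 48*l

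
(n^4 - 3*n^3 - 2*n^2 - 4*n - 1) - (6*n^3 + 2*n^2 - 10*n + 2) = n^4 - 9*n^3 - 4*n^2 + 6*n - 3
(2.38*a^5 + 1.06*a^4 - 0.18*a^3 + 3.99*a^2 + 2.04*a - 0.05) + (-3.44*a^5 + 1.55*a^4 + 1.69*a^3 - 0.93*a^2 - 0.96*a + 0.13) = -1.06*a^5 + 2.61*a^4 + 1.51*a^3 + 3.06*a^2 + 1.08*a + 0.08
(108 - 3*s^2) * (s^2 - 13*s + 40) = -3*s^4 + 39*s^3 - 12*s^2 - 1404*s + 4320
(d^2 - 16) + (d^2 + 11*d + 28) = 2*d^2 + 11*d + 12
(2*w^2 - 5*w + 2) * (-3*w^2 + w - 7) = -6*w^4 + 17*w^3 - 25*w^2 + 37*w - 14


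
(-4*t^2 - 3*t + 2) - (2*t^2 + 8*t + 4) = -6*t^2 - 11*t - 2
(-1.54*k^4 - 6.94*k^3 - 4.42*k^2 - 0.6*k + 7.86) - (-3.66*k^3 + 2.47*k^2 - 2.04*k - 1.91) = -1.54*k^4 - 3.28*k^3 - 6.89*k^2 + 1.44*k + 9.77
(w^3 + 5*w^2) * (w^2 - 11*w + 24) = w^5 - 6*w^4 - 31*w^3 + 120*w^2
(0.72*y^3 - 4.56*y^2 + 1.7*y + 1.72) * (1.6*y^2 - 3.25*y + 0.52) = 1.152*y^5 - 9.636*y^4 + 17.9144*y^3 - 5.1442*y^2 - 4.706*y + 0.8944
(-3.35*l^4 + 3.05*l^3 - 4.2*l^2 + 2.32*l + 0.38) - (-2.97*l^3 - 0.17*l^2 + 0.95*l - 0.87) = -3.35*l^4 + 6.02*l^3 - 4.03*l^2 + 1.37*l + 1.25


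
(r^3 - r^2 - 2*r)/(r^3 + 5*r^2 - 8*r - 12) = r/(r + 6)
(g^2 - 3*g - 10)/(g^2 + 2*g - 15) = (g^2 - 3*g - 10)/(g^2 + 2*g - 15)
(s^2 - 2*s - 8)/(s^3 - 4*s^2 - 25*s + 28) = (s^2 - 2*s - 8)/(s^3 - 4*s^2 - 25*s + 28)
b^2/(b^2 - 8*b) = b/(b - 8)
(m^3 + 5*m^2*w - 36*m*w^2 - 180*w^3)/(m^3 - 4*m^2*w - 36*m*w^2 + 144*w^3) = (-m - 5*w)/(-m + 4*w)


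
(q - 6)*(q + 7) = q^2 + q - 42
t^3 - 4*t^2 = t^2*(t - 4)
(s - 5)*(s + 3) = s^2 - 2*s - 15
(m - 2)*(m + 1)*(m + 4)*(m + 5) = m^4 + 8*m^3 + 9*m^2 - 38*m - 40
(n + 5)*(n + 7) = n^2 + 12*n + 35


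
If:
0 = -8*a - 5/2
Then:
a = -5/16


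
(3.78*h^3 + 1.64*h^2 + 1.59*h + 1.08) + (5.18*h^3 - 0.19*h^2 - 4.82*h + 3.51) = 8.96*h^3 + 1.45*h^2 - 3.23*h + 4.59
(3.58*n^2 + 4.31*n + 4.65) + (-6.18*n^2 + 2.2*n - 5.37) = -2.6*n^2 + 6.51*n - 0.72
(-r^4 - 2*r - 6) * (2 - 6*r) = 6*r^5 - 2*r^4 + 12*r^2 + 32*r - 12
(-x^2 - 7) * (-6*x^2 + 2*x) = 6*x^4 - 2*x^3 + 42*x^2 - 14*x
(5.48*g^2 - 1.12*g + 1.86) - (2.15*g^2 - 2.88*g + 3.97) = 3.33*g^2 + 1.76*g - 2.11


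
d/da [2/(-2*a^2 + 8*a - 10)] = 2*(a - 2)/(a^2 - 4*a + 5)^2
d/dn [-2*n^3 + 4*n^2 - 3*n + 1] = -6*n^2 + 8*n - 3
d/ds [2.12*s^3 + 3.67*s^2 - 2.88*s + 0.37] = 6.36*s^2 + 7.34*s - 2.88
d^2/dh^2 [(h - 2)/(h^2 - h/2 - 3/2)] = 4*((2 - h)*(4*h - 1)^2 + (5 - 6*h)*(-2*h^2 + h + 3))/(-2*h^2 + h + 3)^3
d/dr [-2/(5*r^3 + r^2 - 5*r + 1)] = 2*(15*r^2 + 2*r - 5)/(5*r^3 + r^2 - 5*r + 1)^2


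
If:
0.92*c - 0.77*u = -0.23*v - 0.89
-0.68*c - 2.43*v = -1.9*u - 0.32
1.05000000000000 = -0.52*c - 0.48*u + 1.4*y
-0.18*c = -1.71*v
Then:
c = -1.80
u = -1.06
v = -0.19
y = -0.28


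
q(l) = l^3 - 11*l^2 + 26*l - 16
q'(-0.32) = 33.35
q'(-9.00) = 467.00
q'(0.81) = 10.15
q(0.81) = -1.63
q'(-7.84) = 382.88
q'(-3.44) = 137.18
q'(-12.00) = 722.00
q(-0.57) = -34.58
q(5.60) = -39.74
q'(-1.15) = 55.27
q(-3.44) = -276.32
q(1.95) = 0.29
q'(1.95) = -5.49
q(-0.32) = -25.48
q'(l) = 3*l^2 - 22*l + 26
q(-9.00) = -1870.00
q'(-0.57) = 39.51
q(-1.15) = -61.97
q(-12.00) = -3640.00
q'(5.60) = -3.12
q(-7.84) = -1377.85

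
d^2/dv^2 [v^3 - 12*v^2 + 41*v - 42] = 6*v - 24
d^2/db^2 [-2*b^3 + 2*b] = -12*b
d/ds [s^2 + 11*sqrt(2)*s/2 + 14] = 2*s + 11*sqrt(2)/2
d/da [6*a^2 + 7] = 12*a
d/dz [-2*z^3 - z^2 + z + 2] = -6*z^2 - 2*z + 1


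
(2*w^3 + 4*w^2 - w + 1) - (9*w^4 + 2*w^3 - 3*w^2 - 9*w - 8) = -9*w^4 + 7*w^2 + 8*w + 9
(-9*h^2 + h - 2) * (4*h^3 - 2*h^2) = -36*h^5 + 22*h^4 - 10*h^3 + 4*h^2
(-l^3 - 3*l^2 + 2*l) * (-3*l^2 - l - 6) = 3*l^5 + 10*l^4 + 3*l^3 + 16*l^2 - 12*l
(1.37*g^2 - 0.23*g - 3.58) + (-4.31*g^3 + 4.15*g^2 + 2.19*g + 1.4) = -4.31*g^3 + 5.52*g^2 + 1.96*g - 2.18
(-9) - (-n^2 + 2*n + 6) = n^2 - 2*n - 15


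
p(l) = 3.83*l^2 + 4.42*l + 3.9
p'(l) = 7.66*l + 4.42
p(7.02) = 223.67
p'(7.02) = 58.19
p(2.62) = 41.77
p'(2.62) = 24.49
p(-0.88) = 2.98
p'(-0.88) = -2.32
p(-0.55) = 2.63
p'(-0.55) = 0.21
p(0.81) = 9.99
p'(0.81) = 10.62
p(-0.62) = 2.63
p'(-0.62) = -0.33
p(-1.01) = 3.34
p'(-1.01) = -3.32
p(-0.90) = 3.02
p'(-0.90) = -2.47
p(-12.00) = 502.38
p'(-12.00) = -87.50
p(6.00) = 168.30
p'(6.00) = 50.38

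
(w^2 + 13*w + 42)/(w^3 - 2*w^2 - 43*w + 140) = (w + 6)/(w^2 - 9*w + 20)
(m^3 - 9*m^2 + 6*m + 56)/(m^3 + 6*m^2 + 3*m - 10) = (m^2 - 11*m + 28)/(m^2 + 4*m - 5)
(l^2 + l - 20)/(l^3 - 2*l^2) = (l^2 + l - 20)/(l^2*(l - 2))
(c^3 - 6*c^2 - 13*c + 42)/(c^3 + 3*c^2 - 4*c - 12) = (c - 7)/(c + 2)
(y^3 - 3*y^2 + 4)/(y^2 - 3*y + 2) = (y^2 - y - 2)/(y - 1)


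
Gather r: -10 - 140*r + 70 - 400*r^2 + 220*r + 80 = -400*r^2 + 80*r + 140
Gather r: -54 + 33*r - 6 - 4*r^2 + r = -4*r^2 + 34*r - 60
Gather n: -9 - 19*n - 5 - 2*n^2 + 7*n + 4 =-2*n^2 - 12*n - 10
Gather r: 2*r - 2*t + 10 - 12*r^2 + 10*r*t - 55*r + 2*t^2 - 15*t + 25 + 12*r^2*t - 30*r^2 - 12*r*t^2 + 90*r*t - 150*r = r^2*(12*t - 42) + r*(-12*t^2 + 100*t - 203) + 2*t^2 - 17*t + 35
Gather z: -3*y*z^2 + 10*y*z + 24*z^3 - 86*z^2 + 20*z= 24*z^3 + z^2*(-3*y - 86) + z*(10*y + 20)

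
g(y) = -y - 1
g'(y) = -1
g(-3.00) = 2.00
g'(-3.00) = -1.00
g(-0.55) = -0.45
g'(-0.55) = -1.00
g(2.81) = -3.81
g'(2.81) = -1.00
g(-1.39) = 0.39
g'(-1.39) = -1.00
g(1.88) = -2.88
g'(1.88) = -1.00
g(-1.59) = 0.59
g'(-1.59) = -1.00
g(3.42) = -4.42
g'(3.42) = -1.00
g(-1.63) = 0.63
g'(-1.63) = -1.00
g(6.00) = -7.00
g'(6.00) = -1.00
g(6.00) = -7.00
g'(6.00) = -1.00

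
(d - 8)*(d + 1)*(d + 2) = d^3 - 5*d^2 - 22*d - 16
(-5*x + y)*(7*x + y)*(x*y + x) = -35*x^3*y - 35*x^3 + 2*x^2*y^2 + 2*x^2*y + x*y^3 + x*y^2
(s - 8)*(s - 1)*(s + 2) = s^3 - 7*s^2 - 10*s + 16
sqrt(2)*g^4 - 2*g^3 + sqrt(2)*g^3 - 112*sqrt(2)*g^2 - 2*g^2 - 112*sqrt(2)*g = g*(g - 8*sqrt(2))*(g + 7*sqrt(2))*(sqrt(2)*g + sqrt(2))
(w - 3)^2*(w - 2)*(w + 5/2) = w^4 - 11*w^3/2 + w^2 + 69*w/2 - 45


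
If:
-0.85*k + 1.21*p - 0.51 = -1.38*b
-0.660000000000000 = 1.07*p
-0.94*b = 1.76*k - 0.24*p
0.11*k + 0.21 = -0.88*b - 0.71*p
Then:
No Solution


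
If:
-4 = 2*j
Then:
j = -2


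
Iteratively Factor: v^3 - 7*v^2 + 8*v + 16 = (v - 4)*(v^2 - 3*v - 4) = (v - 4)^2*(v + 1)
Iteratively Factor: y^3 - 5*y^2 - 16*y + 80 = (y + 4)*(y^2 - 9*y + 20) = (y - 4)*(y + 4)*(y - 5)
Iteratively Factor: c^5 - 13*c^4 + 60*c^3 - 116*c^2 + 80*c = (c - 2)*(c^4 - 11*c^3 + 38*c^2 - 40*c) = (c - 5)*(c - 2)*(c^3 - 6*c^2 + 8*c) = c*(c - 5)*(c - 2)*(c^2 - 6*c + 8) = c*(c - 5)*(c - 4)*(c - 2)*(c - 2)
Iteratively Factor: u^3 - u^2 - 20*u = (u - 5)*(u^2 + 4*u) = (u - 5)*(u + 4)*(u)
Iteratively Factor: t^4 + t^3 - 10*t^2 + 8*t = (t)*(t^3 + t^2 - 10*t + 8) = t*(t + 4)*(t^2 - 3*t + 2) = t*(t - 1)*(t + 4)*(t - 2)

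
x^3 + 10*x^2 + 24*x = x*(x + 4)*(x + 6)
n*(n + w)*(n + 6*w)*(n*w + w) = n^4*w + 7*n^3*w^2 + n^3*w + 6*n^2*w^3 + 7*n^2*w^2 + 6*n*w^3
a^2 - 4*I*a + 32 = (a - 8*I)*(a + 4*I)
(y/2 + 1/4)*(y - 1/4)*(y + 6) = y^3/2 + 25*y^2/8 + 11*y/16 - 3/8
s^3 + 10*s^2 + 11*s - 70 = (s - 2)*(s + 5)*(s + 7)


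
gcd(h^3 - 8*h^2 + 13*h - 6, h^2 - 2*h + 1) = h^2 - 2*h + 1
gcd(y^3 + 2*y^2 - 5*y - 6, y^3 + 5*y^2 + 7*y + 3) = y^2 + 4*y + 3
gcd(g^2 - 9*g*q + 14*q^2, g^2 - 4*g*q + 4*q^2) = -g + 2*q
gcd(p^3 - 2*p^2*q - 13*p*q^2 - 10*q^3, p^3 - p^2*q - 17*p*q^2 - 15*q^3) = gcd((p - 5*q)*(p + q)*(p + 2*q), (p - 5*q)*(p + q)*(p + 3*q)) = p^2 - 4*p*q - 5*q^2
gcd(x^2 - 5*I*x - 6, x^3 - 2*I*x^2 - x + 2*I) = x - 2*I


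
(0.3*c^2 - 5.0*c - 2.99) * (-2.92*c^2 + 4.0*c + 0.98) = -0.876*c^4 + 15.8*c^3 - 10.9752*c^2 - 16.86*c - 2.9302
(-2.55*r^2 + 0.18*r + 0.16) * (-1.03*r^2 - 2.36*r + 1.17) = 2.6265*r^4 + 5.8326*r^3 - 3.5731*r^2 - 0.167*r + 0.1872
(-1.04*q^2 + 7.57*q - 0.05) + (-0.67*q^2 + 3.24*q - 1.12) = -1.71*q^2 + 10.81*q - 1.17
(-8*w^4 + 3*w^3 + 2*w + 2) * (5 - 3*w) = 24*w^5 - 49*w^4 + 15*w^3 - 6*w^2 + 4*w + 10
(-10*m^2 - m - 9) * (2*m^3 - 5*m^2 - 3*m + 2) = -20*m^5 + 48*m^4 + 17*m^3 + 28*m^2 + 25*m - 18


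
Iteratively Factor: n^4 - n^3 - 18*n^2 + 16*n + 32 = (n - 4)*(n^3 + 3*n^2 - 6*n - 8) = (n - 4)*(n + 1)*(n^2 + 2*n - 8) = (n - 4)*(n + 1)*(n + 4)*(n - 2)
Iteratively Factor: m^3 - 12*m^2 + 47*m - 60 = (m - 4)*(m^2 - 8*m + 15) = (m - 4)*(m - 3)*(m - 5)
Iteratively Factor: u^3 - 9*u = (u)*(u^2 - 9) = u*(u - 3)*(u + 3)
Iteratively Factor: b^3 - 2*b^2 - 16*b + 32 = (b + 4)*(b^2 - 6*b + 8) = (b - 4)*(b + 4)*(b - 2)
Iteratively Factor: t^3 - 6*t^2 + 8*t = (t - 2)*(t^2 - 4*t) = (t - 4)*(t - 2)*(t)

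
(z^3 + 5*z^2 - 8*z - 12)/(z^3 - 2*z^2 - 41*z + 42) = (z^2 - z - 2)/(z^2 - 8*z + 7)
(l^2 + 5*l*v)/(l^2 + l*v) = (l + 5*v)/(l + v)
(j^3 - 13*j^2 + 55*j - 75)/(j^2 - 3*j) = j - 10 + 25/j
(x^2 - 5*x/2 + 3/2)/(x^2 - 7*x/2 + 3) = (x - 1)/(x - 2)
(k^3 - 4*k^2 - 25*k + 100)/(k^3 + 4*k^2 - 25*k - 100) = (k - 4)/(k + 4)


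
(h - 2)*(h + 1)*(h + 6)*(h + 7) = h^4 + 12*h^3 + 27*h^2 - 68*h - 84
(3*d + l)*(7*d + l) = 21*d^2 + 10*d*l + l^2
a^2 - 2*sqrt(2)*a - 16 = (a - 4*sqrt(2))*(a + 2*sqrt(2))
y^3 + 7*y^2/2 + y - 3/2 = (y - 1/2)*(y + 1)*(y + 3)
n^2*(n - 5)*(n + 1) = n^4 - 4*n^3 - 5*n^2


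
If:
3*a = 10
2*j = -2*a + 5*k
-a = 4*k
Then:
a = 10/3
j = -65/12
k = -5/6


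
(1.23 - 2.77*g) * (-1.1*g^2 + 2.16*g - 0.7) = 3.047*g^3 - 7.3362*g^2 + 4.5958*g - 0.861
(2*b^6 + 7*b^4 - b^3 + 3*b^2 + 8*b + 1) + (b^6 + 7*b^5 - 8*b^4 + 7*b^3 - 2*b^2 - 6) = 3*b^6 + 7*b^5 - b^4 + 6*b^3 + b^2 + 8*b - 5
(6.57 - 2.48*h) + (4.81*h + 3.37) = 2.33*h + 9.94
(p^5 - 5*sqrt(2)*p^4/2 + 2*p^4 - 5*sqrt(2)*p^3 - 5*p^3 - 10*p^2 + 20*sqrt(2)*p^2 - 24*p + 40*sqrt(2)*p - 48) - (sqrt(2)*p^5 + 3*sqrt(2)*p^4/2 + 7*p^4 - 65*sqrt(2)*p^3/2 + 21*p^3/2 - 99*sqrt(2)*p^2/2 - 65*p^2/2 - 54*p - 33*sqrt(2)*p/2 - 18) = -sqrt(2)*p^5 + p^5 - 4*sqrt(2)*p^4 - 5*p^4 - 31*p^3/2 + 55*sqrt(2)*p^3/2 + 45*p^2/2 + 139*sqrt(2)*p^2/2 + 30*p + 113*sqrt(2)*p/2 - 30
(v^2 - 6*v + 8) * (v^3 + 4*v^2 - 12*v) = v^5 - 2*v^4 - 28*v^3 + 104*v^2 - 96*v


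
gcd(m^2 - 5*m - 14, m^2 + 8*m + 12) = m + 2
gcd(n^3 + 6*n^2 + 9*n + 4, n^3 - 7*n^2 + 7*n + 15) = n + 1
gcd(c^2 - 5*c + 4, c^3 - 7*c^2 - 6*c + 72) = c - 4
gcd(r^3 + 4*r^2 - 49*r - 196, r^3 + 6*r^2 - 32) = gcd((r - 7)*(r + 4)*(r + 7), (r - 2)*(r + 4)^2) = r + 4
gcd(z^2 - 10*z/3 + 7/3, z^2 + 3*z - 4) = z - 1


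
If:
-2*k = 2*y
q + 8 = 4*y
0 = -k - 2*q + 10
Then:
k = -26/7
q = 48/7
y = 26/7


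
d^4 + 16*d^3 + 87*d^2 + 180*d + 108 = (d + 1)*(d + 3)*(d + 6)^2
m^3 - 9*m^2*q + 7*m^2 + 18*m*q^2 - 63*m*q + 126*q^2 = (m + 7)*(m - 6*q)*(m - 3*q)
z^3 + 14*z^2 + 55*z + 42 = (z + 1)*(z + 6)*(z + 7)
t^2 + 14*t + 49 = (t + 7)^2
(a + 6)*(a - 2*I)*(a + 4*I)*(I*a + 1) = I*a^4 - a^3 + 6*I*a^3 - 6*a^2 + 10*I*a^2 + 8*a + 60*I*a + 48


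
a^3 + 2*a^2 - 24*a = a*(a - 4)*(a + 6)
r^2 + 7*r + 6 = (r + 1)*(r + 6)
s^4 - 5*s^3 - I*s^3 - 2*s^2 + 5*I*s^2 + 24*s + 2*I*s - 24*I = (s - 4)*(s - 3)*(s + 2)*(s - I)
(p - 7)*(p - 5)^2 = p^3 - 17*p^2 + 95*p - 175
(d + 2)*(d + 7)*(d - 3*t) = d^3 - 3*d^2*t + 9*d^2 - 27*d*t + 14*d - 42*t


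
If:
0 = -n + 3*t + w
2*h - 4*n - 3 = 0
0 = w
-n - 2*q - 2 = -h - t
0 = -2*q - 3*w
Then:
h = 9/4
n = 3/8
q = 0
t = 1/8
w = 0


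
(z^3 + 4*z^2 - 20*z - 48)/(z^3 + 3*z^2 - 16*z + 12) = (z^2 - 2*z - 8)/(z^2 - 3*z + 2)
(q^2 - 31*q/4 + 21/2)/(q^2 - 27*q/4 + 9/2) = (4*q - 7)/(4*q - 3)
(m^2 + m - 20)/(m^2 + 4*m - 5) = (m - 4)/(m - 1)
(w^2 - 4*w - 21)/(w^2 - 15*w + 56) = (w + 3)/(w - 8)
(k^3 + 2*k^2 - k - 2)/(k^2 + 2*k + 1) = (k^2 + k - 2)/(k + 1)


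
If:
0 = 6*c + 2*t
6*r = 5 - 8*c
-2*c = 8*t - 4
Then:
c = -2/11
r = 71/66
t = 6/11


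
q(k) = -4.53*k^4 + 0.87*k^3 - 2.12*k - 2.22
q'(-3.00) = 510.61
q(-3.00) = -386.28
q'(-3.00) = 510.61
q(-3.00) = -386.28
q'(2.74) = -355.27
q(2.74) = -245.46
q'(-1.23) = 35.55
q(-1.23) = -11.60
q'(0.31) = -2.41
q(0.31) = -2.89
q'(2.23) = -190.08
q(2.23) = -109.33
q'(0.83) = -10.68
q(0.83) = -5.63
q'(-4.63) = 1852.29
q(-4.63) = -2160.47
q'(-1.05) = 21.73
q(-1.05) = -6.51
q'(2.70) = -339.75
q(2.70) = -231.56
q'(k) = -18.12*k^3 + 2.61*k^2 - 2.12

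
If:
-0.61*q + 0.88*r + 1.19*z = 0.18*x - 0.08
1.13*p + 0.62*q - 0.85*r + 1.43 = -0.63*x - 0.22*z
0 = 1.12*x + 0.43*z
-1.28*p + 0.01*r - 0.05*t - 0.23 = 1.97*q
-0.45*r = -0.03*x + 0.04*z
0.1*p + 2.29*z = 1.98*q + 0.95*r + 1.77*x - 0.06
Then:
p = -0.87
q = -0.67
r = 0.05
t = 44.02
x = 0.16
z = -0.42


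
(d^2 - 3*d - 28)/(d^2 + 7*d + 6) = (d^2 - 3*d - 28)/(d^2 + 7*d + 6)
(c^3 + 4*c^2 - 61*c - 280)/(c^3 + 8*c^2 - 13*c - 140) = (c - 8)/(c - 4)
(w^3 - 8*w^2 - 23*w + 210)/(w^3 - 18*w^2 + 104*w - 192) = (w^2 - 2*w - 35)/(w^2 - 12*w + 32)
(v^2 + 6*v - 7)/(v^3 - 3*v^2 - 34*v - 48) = (-v^2 - 6*v + 7)/(-v^3 + 3*v^2 + 34*v + 48)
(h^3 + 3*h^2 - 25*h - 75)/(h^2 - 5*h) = h + 8 + 15/h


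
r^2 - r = r*(r - 1)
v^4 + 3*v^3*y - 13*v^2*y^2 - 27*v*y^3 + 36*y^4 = (v - 3*y)*(v - y)*(v + 3*y)*(v + 4*y)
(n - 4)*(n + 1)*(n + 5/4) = n^3 - 7*n^2/4 - 31*n/4 - 5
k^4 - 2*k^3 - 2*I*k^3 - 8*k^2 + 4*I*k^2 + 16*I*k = k*(k - 4)*(k + 2)*(k - 2*I)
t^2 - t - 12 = (t - 4)*(t + 3)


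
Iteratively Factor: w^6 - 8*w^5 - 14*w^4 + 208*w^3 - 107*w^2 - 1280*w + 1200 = (w + 4)*(w^5 - 12*w^4 + 34*w^3 + 72*w^2 - 395*w + 300) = (w - 1)*(w + 4)*(w^4 - 11*w^3 + 23*w^2 + 95*w - 300) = (w - 5)*(w - 1)*(w + 4)*(w^3 - 6*w^2 - 7*w + 60) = (w - 5)*(w - 4)*(w - 1)*(w + 4)*(w^2 - 2*w - 15) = (w - 5)*(w - 4)*(w - 1)*(w + 3)*(w + 4)*(w - 5)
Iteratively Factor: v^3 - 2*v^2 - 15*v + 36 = (v - 3)*(v^2 + v - 12) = (v - 3)^2*(v + 4)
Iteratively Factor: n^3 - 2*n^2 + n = (n - 1)*(n^2 - n) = n*(n - 1)*(n - 1)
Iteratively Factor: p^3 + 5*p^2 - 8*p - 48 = (p - 3)*(p^2 + 8*p + 16) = (p - 3)*(p + 4)*(p + 4)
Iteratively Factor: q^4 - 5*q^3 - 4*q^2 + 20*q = (q - 5)*(q^3 - 4*q) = (q - 5)*(q - 2)*(q^2 + 2*q) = q*(q - 5)*(q - 2)*(q + 2)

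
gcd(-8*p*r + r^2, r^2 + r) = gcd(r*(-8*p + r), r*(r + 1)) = r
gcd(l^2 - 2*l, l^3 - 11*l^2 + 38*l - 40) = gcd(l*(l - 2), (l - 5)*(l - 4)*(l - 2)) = l - 2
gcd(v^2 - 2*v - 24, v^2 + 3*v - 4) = v + 4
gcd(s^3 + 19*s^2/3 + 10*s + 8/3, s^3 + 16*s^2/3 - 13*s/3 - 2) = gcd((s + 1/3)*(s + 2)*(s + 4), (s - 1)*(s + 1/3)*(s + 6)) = s + 1/3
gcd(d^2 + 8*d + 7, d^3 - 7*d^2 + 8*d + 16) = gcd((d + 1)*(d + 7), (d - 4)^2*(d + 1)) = d + 1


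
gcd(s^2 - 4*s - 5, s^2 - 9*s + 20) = s - 5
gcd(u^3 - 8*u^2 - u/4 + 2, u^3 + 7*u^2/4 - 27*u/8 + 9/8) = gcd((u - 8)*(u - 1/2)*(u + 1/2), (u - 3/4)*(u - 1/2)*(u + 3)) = u - 1/2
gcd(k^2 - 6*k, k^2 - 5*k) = k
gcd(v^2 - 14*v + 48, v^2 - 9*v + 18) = v - 6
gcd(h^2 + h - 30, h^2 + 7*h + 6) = h + 6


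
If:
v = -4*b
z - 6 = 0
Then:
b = -v/4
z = 6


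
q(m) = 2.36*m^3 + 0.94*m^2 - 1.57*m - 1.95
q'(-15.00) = 1563.23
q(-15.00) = -7731.90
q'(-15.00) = 1563.23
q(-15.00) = -7731.90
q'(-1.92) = 20.92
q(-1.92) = -12.17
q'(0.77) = 4.08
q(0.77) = -1.52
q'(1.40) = 14.94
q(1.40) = 4.17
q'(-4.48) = 132.11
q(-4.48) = -188.25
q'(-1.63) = 14.18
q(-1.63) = -7.11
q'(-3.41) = 74.35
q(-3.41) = -79.24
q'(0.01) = -1.55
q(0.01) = -1.97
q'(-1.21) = 6.52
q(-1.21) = -2.85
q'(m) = 7.08*m^2 + 1.88*m - 1.57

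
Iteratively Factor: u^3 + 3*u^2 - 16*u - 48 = (u + 3)*(u^2 - 16) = (u + 3)*(u + 4)*(u - 4)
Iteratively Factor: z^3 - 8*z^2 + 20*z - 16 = (z - 2)*(z^2 - 6*z + 8) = (z - 4)*(z - 2)*(z - 2)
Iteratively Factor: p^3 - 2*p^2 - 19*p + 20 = (p - 5)*(p^2 + 3*p - 4) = (p - 5)*(p + 4)*(p - 1)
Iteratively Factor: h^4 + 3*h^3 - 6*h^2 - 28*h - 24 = (h + 2)*(h^3 + h^2 - 8*h - 12) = (h + 2)^2*(h^2 - h - 6) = (h + 2)^3*(h - 3)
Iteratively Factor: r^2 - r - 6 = (r - 3)*(r + 2)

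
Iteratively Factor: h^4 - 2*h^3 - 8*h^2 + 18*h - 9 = (h - 1)*(h^3 - h^2 - 9*h + 9) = (h - 3)*(h - 1)*(h^2 + 2*h - 3) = (h - 3)*(h - 1)*(h + 3)*(h - 1)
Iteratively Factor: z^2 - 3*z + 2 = (z - 1)*(z - 2)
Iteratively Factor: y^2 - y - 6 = (y + 2)*(y - 3)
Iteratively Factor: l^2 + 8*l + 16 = (l + 4)*(l + 4)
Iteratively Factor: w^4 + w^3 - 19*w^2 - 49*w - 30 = (w + 2)*(w^3 - w^2 - 17*w - 15) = (w + 1)*(w + 2)*(w^2 - 2*w - 15) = (w - 5)*(w + 1)*(w + 2)*(w + 3)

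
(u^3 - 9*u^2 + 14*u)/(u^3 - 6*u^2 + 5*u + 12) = u*(u^2 - 9*u + 14)/(u^3 - 6*u^2 + 5*u + 12)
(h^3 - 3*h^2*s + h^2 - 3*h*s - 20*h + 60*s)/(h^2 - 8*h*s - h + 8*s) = (h^3 - 3*h^2*s + h^2 - 3*h*s - 20*h + 60*s)/(h^2 - 8*h*s - h + 8*s)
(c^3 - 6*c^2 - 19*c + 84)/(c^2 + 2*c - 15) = (c^2 - 3*c - 28)/(c + 5)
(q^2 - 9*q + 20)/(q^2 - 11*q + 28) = (q - 5)/(q - 7)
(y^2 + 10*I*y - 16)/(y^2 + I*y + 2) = (y + 8*I)/(y - I)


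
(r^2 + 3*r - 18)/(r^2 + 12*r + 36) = (r - 3)/(r + 6)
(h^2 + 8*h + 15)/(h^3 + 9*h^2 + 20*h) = (h + 3)/(h*(h + 4))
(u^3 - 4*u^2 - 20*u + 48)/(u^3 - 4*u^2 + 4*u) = (u^2 - 2*u - 24)/(u*(u - 2))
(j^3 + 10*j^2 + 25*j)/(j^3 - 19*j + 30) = j*(j + 5)/(j^2 - 5*j + 6)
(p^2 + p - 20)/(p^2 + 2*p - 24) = (p + 5)/(p + 6)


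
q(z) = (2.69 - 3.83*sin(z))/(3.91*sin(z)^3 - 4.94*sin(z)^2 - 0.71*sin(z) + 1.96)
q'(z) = (2.69 - 3.83*sin(z))*(-11.73*sin(z)^2*cos(z) + 9.88*sin(z)*cos(z) + 0.71*cos(z))/(3.91*sin(z)^3 - 4.94*sin(z)^2 - 0.71*sin(z) + 1.96)^2 - 3.83*cos(z)/(3.91*sin(z)^3 - 4.94*sin(z)^2 - 0.71*sin(z) + 1.96)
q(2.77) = 1.05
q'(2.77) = 0.71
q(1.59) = -5.18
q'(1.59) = -0.18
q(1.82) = -5.34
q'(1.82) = -0.10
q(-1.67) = -1.07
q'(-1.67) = 0.30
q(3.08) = 1.29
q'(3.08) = 1.15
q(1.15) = -4.75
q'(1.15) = -8.71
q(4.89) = -1.10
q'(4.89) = -0.56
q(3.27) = 1.62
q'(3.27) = 2.55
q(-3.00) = 1.66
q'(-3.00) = 2.71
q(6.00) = 2.23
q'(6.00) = -5.94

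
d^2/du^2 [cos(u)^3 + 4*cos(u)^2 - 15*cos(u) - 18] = 57*cos(u)/4 - 8*cos(2*u) - 9*cos(3*u)/4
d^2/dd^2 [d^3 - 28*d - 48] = 6*d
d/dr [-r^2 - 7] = -2*r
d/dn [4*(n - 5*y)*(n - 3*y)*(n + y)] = 12*n^2 - 56*n*y + 28*y^2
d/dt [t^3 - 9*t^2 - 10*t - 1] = 3*t^2 - 18*t - 10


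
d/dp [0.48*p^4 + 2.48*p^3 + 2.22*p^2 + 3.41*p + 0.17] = 1.92*p^3 + 7.44*p^2 + 4.44*p + 3.41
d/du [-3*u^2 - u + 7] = -6*u - 1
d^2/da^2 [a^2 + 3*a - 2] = 2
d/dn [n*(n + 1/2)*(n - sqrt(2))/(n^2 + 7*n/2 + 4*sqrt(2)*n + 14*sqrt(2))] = (4*n^4 + 28*n^3 + 32*sqrt(2)*n^3 - 25*n^2 + 164*sqrt(2)*n^2 - 224*n + 56*sqrt(2)*n - 56)/(4*n^4 + 28*n^3 + 32*sqrt(2)*n^3 + 177*n^2 + 224*sqrt(2)*n^2 + 392*sqrt(2)*n + 896*n + 1568)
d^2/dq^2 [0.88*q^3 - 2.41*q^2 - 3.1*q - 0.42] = 5.28*q - 4.82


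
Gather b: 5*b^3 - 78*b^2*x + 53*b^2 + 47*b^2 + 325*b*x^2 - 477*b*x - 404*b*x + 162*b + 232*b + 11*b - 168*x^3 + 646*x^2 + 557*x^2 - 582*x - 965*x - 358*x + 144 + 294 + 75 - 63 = 5*b^3 + b^2*(100 - 78*x) + b*(325*x^2 - 881*x + 405) - 168*x^3 + 1203*x^2 - 1905*x + 450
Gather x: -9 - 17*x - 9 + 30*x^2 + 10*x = 30*x^2 - 7*x - 18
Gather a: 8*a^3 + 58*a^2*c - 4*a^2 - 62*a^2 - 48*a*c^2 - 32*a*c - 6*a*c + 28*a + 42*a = 8*a^3 + a^2*(58*c - 66) + a*(-48*c^2 - 38*c + 70)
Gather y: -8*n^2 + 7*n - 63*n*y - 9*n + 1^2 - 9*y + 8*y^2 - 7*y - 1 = -8*n^2 - 2*n + 8*y^2 + y*(-63*n - 16)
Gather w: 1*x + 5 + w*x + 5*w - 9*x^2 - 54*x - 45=w*(x + 5) - 9*x^2 - 53*x - 40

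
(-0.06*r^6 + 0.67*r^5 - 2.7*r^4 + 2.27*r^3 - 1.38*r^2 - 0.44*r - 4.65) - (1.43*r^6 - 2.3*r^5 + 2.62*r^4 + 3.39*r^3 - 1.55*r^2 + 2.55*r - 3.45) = -1.49*r^6 + 2.97*r^5 - 5.32*r^4 - 1.12*r^3 + 0.17*r^2 - 2.99*r - 1.2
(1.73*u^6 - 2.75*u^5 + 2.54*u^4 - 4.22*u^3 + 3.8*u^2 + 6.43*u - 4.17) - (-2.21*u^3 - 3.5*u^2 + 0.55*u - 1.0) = 1.73*u^6 - 2.75*u^5 + 2.54*u^4 - 2.01*u^3 + 7.3*u^2 + 5.88*u - 3.17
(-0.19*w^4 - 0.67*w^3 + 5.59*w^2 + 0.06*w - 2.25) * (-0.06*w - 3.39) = 0.0114*w^5 + 0.6843*w^4 + 1.9359*w^3 - 18.9537*w^2 - 0.0684*w + 7.6275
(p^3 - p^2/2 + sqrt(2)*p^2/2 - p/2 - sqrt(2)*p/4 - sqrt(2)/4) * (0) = 0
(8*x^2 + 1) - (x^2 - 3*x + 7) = 7*x^2 + 3*x - 6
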